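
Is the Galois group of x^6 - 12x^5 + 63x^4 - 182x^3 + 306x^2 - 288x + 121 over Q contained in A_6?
No

The polynomial is irreducible of degree 6 over Q. Its discriminant is -16003008, which is not a perfect square. A Galois group lies in the alternating group exactly when the discriminant is a square in Q, so the Galois group (PGL(2,5)) is not contained in A_6.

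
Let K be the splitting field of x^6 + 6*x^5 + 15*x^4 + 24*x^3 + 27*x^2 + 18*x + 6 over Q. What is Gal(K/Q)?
D_6 (also written D6)

The polynomial f is an irreducible sextic over Q, so G = Gal(f/Q) is one of the 16 transitive subgroups 6T1, ..., 6T16 of S_6. The discriminant of f is 1259712, which is not a perfect square, so G is not contained in A_6. The transitive groups of degree 6 not contained in A_6 are: C_6 (6T1, order 6), S_3 (6T2, order 6), D_6 (6T3, order 12), C_3 x S_3 (6T5, order 18), A_4 x C_2 (6T6, order 24), S_4 (6T8, order 24), S_3 x S_3 (6T9, order 36), S_4 x C_2 (6T11, order 48), (S_3 x S_3) : C_2 (6T13, order 72), PGL(2,5) (6T14, order 120), S_6 (6T16, order 720). By Dedekind's theorem, for a prime p not dividing disc(f) the degrees of the irreducible factors of f mod p form the cycle type of an element of G. Factoring f modulo the 79 such primes p <= 419 (skipping 2, 3, which divide the discriminant), each new pattern first appears at: mod 5: f = (x^6 + x^5 + 4x^3 + 2x^2 + 3x + 1), pattern 6; mod 7: f = (x^2 + 1)(x^2 + x + 4)(x^2 + 5x + 5), pattern 2+2+2; mod 11: f = (x + 3)(x + 7)(x^2 + 3)(x^2 + 7x + 9), pattern 2+2+1+1; mod 13: f = (x^3 + 3x^2 + 3x + 7)(x^3 + 3x^2 + 3x + 12), pattern 3+3; mod 97: f = (x + 19)(x + 28)(x + 32)(x + 49)(x + 73)(x + 96), pattern 1+1+1+1+1+1. No other pattern occurs in this range, so the set of observed cycle types is {6, 2+2+2, 2+2+1+1, 3+3, 1+1+1+1+1+1}. The candidates containing elements of all these cycle types are D_6 (6T3) of order 12, A_4 x C_2 (6T6) of order 24, S_3 x S_3 (6T9) of order 36, S_4 x C_2 (6T11) of order 48, (S_3 x S_3) : C_2 (6T13) of order 72, PGL(2,5) (6T14) of order 120, S_6 (6T16) of order 720; the others are excluded. The observed types are precisely the cycle types that occur in D_6 (6T3). Each of the other remaining candidates has further cycle types, and by the Chebotarev density theorem the matching factorization patterns would occur for a proportion of primes equal to their share of the group: A_4 x C_2 (6T6) additionally contains elements of type 2+1+1+1+1 (3 of its 24 elements, about 12% of primes); S_3 x S_3 (6T9) additionally contains elements of type 3+1+1+1 (4 of its 36 elements, about 11% of primes); S_4 x C_2 (6T11) additionally contains elements of type 4+2, 4+1+1, 2+1+1+1+1 (15 of its 48 elements, about 31% of primes); (S_3 x S_3) : C_2 (6T13) additionally contains elements of type 4+2, 3+2+1, 3+1+1+1, 2+1+1+1+1 (40 of its 72 elements, about 56% of primes); PGL(2,5) (6T14) additionally contains elements of type 5+1, 4+1+1 (54 of its 120 elements, about 45% of primes); S_6 (6T16) additionally contains elements of type 5+1, 4+2, 4+1+1, 3+2+1, 3+1+1+1, 2+1+1+1+1 (499 of its 720 elements, about 69% of primes). None of the 79 primes tested shows any such pattern (for each of these groups the chance of that is below 10^-4), which rules them out. Hence G = D_6 (6T3), of order 12.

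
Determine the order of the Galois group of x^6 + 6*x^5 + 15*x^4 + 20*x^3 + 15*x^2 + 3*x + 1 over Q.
The degree of the splitting field over Q equals the order of the Galois group, so first determine the group. The polynomial f is an irreducible sextic over Q, so G = Gal(f/Q) is one of the 16 transitive subgroups 6T1, ..., 6T16 of S_6. The discriminant of f is -9059283, which is not a perfect square, so G is not contained in A_6. The transitive groups of degree 6 not contained in A_6 are: C_6 (6T1, order 6), S_3 (6T2, order 6), D_6 (6T3, order 12), C_3 x S_3 (6T5, order 18), A_4 x C_2 (6T6, order 24), S_4 (6T8, order 24), S_3 x S_3 (6T9, order 36), S_4 x C_2 (6T11, order 48), (S_3 x S_3) : C_2 (6T13, order 72), PGL(2,5) (6T14, order 120), S_6 (6T16, order 720). By Dedekind's theorem, for a prime p not dividing disc(f) the degrees of the irreducible factors of f mod p form the cycle type of an element of G. Factoring f modulo the 28 such primes p <= 127 (skipping 3, 17, 43, which divide the discriminant), each new pattern first appears at: mod 2: f = (x^6 + x^4 + x^2 + x + 1), pattern 6; mod 7: f = (x + 2)(x^2 + 6x + 4)(x^3 + 5x^2 + x + 1), pattern 3+2+1; mod 11: f = (x^2 + 1)(x^4 + 6x^3 + 3x^2 + 3x + 1), pattern 4+2; mod 13: f = (x + 4)(x + 9)(x^2 + x + 3)(x^2 + 5x + 10), pattern 2+2+1+1; mod 61: f = (x + 41)(x + 52)(x + 58)(x + 60)(x^2 + 39x + 27), pattern 2+1+1+1+1; mod 97: f = (x + 49)(x + 86)(x + 88)(x^3 + 74x^2 + 11x + 1), pattern 3+1+1+1; mod 113: f = (x^2 + 51x + 9)(x^2 + 70x + 61)(x^2 + 111x + 7), pattern 2+2+2; mod 127: f = (x^3 + 42x^2 + 60x + 1)(x^3 + 91x^2 + 70x + 1), pattern 3+3. No other pattern occurs in this range, so the set of observed cycle types is {6, 3+2+1, 4+2, 2+2+1+1, 2+1+1+1+1, 3+1+1+1, 2+2+2, 3+3}. The candidates containing elements of all these cycle types are (S_3 x S_3) : C_2 (6T13) of order 72, S_6 (6T16) of order 720; the others are excluded. The observed types are precisely the cycle types that occur in (S_3 x S_3) : C_2 (6T13) (apart from the identity). Each of the other remaining candidates has further cycle types, and by the Chebotarev density theorem the matching factorization patterns would occur for a proportion of primes equal to their share of the group: S_6 (6T16) additionally contains elements of type 5+1, 4+1+1 (234 of its 720 elements, about 32% of primes). None of the 28 primes tested shows any such pattern (for each of these groups the chance of that is below 10^-4), which rules them out. Hence G = (S_3 x S_3) : C_2 (6T13), of order 72. The Galois group (S_3 x S_3) : C_2 (6T13) has order 72, so the splitting field has degree 72 over Q.

72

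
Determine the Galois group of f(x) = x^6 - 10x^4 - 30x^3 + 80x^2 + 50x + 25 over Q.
(C_3 x C_3) : C_4 (also written G36+)

The polynomial f is an irreducible sextic over Q, so G = Gal(f/Q) is one of the 16 transitive subgroups 6T1, ..., 6T16 of S_6. The discriminant of f is 38875225000000 = 6235000^2, a perfect square, so G is contained in A_6. The transitive groups of degree 6 contained in A_6 are: A_4 (6T4, order 12), S_4 (6T7, order 24), (C_3 x C_3) : C_4 (6T10, order 36), PSL(2,5) (6T12, order 60), A_6 (6T15, order 360). By Dedekind's theorem, for a prime p not dividing disc(f) the degrees of the irreducible factors of f mod p form the cycle type of an element of G. Factoring f modulo the 19 such primes p <= 83 (skipping 2, 5, 29, 43, which divide the discriminant), each new pattern first appears at: mod 3: f = (x^2 + 2x + 2)(x^4 + x^3 + x^2 + 2x + 2), pattern 4+2; mod 11: f = (x^3 + 4x^2 + x + 2)(x^3 + 7x^2 + 5x + 7), pattern 3+3; mod 19: f = (x + 1)(x + 15)(x^2 + 9x + 12)(x^2 + 13x + 7), pattern 2+2+1+1; mod 61: f = (x + 21)(x + 24)(x + 42)(x^3 + 35x^2 + 41x + 25), pattern 3+1+1+1. No other pattern occurs in this range, so the set of observed cycle types is {4+2, 3+3, 2+2+1+1, 3+1+1+1}. The candidates containing elements of all these cycle types are (C_3 x C_3) : C_4 (6T10) of order 36, A_6 (6T15) of order 360; the others are excluded. The observed types are precisely the cycle types that occur in (C_3 x C_3) : C_4 (6T10) (apart from the identity). Each of the other remaining candidates has further cycle types, and by the Chebotarev density theorem the matching factorization patterns would occur for a proportion of primes equal to their share of the group: A_6 (6T15) additionally contains elements of type 5+1 (144 of its 360 elements, about 40% of primes). None of the 19 primes tested shows any such pattern (for each of these groups the chance of that is below 10^-4), which rules them out. Hence G = (C_3 x C_3) : C_4 (6T10), of order 36.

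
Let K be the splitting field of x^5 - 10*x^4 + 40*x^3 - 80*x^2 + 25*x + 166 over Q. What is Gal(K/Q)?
A_5, the alternating group on 5 letters

The polynomial f is an irreducible quintic over Q, so G = Gal(f/Q) is a transitive subgroup of S_5: one of C_5 (5T1, order 5), D_5 (5T2, order 10), F_20 (5T3, order 20), A_5 (5T4, order 60) or S_5 (5T5, order 120). The discriminant of f is 58564000000 = 242000^2, a perfect square, so G is contained in A_5. The transitive groups of degree 5 contained in A_5 are: C_5 (5T1, order 5), D_5 (5T2, order 10), A_5 (5T4, order 60). By Dedekind's theorem, for a prime p not dividing disc(f) the degrees of the irreducible factors of f mod p form the cycle type of an element of G. Factoring f modulo the 3 such primes p <= 13 (skipping 2, 5, 11, which divide the discriminant), each new pattern first appears at: mod 3: f = (x^5 + 2x^4 + x^3 + x^2 + x + 1), pattern 5; mod 13: f = (x + 4)(x + 6)(x^3 + 6x^2 + 8x + 8), pattern 3+1+1. No other pattern occurs in this range, so the set of observed cycle types is {5, 3+1+1}. Among the candidates above, the only group containing elements of all these cycle types is A_5 (5T4) — each of C_5 (5T1), D_5 (5T2) lacks at least one of them. Hence G = A_5 (5T4), of order 60.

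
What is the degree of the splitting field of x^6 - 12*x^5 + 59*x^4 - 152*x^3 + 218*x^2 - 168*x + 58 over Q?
24

The degree of the splitting field over Q equals the order of the Galois group, so first determine the group. The polynomial f is an irreducible sextic over Q, so G = Gal(f/Q) is one of the 16 transitive subgroups 6T1, ..., 6T16 of S_6. The discriminant of f is -5120000, which is not a perfect square, so G is not contained in A_6. The transitive groups of degree 6 not contained in A_6 are: C_6 (6T1, order 6), S_3 (6T2, order 6), D_6 (6T3, order 12), C_3 x S_3 (6T5, order 18), A_4 x C_2 (6T6, order 24), S_4 (6T8, order 24), S_3 x S_3 (6T9, order 36), S_4 x C_2 (6T11, order 48), (S_3 x S_3) : C_2 (6T13, order 72), PGL(2,5) (6T14, order 120), S_6 (6T16, order 720). By Dedekind's theorem, for a prime p not dividing disc(f) the degrees of the irreducible factors of f mod p form the cycle type of an element of G. Factoring f modulo the 22 such primes p <= 89 (skipping 2, 5, which divide the discriminant), each new pattern first appears at: mod 3: f = (x^3 + x^2 + 2x + 1)(x^3 + 2x^2 + x + 1), pattern 3+3; mod 7: f = (x^2 + 2x + 5)(x^2 + 3x + 6)(x^2 + 4x + 1), pattern 2+2+2; mod 13: f = (x + 2)(x + 7)(x^4 + 5x^3 + 12x + 6), pattern 4+1+1; mod 43: f = (x + 10)(x + 29)(x^2 + 39x + 8)(x^2 + 39x + 14), pattern 2+2+1+1. No other pattern occurs in this range, so the set of observed cycle types is {3+3, 2+2+2, 4+1+1, 2+2+1+1}. The candidates containing elements of all these cycle types are S_4 (6T8) of order 24, S_4 x C_2 (6T11) of order 48, PGL(2,5) (6T14) of order 120, S_6 (6T16) of order 720; the others are excluded. The observed types are precisely the cycle types that occur in S_4 (6T8) (apart from the identity). Each of the other remaining candidates has further cycle types, and by the Chebotarev density theorem the matching factorization patterns would occur for a proportion of primes equal to their share of the group: S_4 x C_2 (6T11) additionally contains elements of type 6, 4+2, 2+1+1+1+1 (17 of its 48 elements, about 35% of primes); PGL(2,5) (6T14) additionally contains elements of type 6, 5+1 (44 of its 120 elements, about 37% of primes); S_6 (6T16) additionally contains elements of type 6, 5+1, 4+2, 3+2+1, 3+1+1+1, 2+1+1+1+1 (529 of its 720 elements, about 73% of primes). None of the 22 primes tested shows any such pattern (for each of these groups the chance of that is below 10^-4), which rules them out. Hence G = S_4 (6T8), of order 24. The Galois group S_4 (6T8) has order 24, so the splitting field has degree 24 over Q.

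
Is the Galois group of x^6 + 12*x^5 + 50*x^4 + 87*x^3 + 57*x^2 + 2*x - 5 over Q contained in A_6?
The polynomial is irreducible of degree 6 over Q. Its discriminant is 30991489 = 5567^2, a perfect square. A Galois group lies in the alternating group exactly when the discriminant is a square in Q, so the Galois group (PSL(2,5)) is contained in A_6.

Yes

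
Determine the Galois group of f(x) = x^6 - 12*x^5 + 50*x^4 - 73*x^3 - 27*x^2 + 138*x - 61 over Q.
The polynomial f is an irreducible sextic over Q, so G = Gal(f/Q) is one of the 16 transitive subgroups 6T1, ..., 6T16 of S_6. The discriminant of f is 30991489 = 5567^2, a perfect square, so G is contained in A_6. The transitive groups of degree 6 contained in A_6 are: A_4 (6T4, order 12), S_4 (6T7, order 24), (C_3 x C_3) : C_4 (6T10, order 36), PSL(2,5) (6T12, order 60), A_6 (6T15, order 360). By Dedekind's theorem, for a prime p not dividing disc(f) the degrees of the irreducible factors of f mod p form the cycle type of an element of G. Factoring f modulo the 21 such primes p <= 79 (skipping 19, which divides the discriminant), each new pattern first appears at: mod 2: f = (x + 1)(x^5 + x^4 + x^3 + x + 1), pattern 5+1; mod 7: f = (x^3 + 3x^2 + x + 1)(x^3 + 6x^2 + 3x + 2), pattern 3+3; mod 61: f = (x)(x + 22)(x^2 + 42x + 12)(x^2 + 46x + 13), pattern 2+2+1+1. No other pattern occurs in this range, so the set of observed cycle types is {5+1, 3+3, 2+2+1+1}. The candidates containing elements of all these cycle types are PSL(2,5) (6T12) of order 60, A_6 (6T15) of order 360; the others are excluded. The observed types are precisely the cycle types that occur in PSL(2,5) (6T12) (apart from the identity). Each of the other remaining candidates has further cycle types, and by the Chebotarev density theorem the matching factorization patterns would occur for a proportion of primes equal to their share of the group: A_6 (6T15) additionally contains elements of type 4+2, 3+1+1+1 (130 of its 360 elements, about 36% of primes). None of the 21 primes tested shows any such pattern (for each of these groups the chance of that is below 10^-4), which rules them out. Hence G = PSL(2,5) (6T12), of order 60.

PSL(2,5) (also written A5(6))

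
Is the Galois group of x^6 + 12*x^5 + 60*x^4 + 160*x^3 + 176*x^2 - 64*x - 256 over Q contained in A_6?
Yes

The polynomial is irreducible of degree 6 over Q. Its discriminant is 3603718079512576 = 60030976^2, a perfect square. A Galois group lies in the alternating group exactly when the discriminant is a square in Q, so the Galois group (S_4) is contained in A_6.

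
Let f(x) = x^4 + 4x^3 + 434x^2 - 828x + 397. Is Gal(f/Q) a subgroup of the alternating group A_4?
Yes

The polynomial is irreducible of degree 4 over Q. Its discriminant is 3990533607424 = 1997632^2, a perfect square. A Galois group lies in the alternating group exactly when the discriminant is a square in Q, so the Galois group (A_4) is contained in A_4.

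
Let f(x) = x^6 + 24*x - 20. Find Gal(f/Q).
A_6 (order 360)

The polynomial f is an irreducible sextic over Q, so G = Gal(f/Q) is one of the 16 transitive subgroups 6T1, ..., 6T16 of S_6. The discriminant of f is 746496000000 = 864000^2, a perfect square, so G is contained in A_6. The transitive groups of degree 6 contained in A_6 are: A_4 (6T4, order 12), S_4 (6T7, order 24), (C_3 x C_3) : C_4 (6T10, order 36), PSL(2,5) (6T12, order 60), A_6 (6T15, order 360). By Dedekind's theorem, for a prime p not dividing disc(f) the degrees of the irreducible factors of f mod p form the cycle type of an element of G. Factoring f modulo the 6 such primes p <= 23 (skipping 2, 3, 5, which divide the discriminant), each new pattern first appears at: mod 7: f = (x + 3)(x^5 + 4x^4 + 2x^3 + x^2 + 4x + 5), pattern 5+1; mod 23: f = (x + 7)(x + 12)(x + 21)(x^3 + 6x^2 + 13x + 16), pattern 3+1+1+1. No other pattern occurs in this range, so the set of observed cycle types is {5+1, 3+1+1+1}. Among the candidates above, the only group containing elements of all these cycle types is A_6 (6T15) — each of A_4 (6T4), S_4 (6T7), (C_3 x C_3) : C_4 (6T10), PSL(2,5) (6T12) lacks at least one of them. Hence G = A_6 (6T15), of order 360.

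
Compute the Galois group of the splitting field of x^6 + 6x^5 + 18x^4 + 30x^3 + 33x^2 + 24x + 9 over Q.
The polynomial f is an irreducible sextic over Q, so G = Gal(f/Q) is one of the 16 transitive subgroups 6T1, ..., 6T16 of S_6. The discriminant of f is -16003008, which is not a perfect square, so G is not contained in A_6. The transitive groups of degree 6 not contained in A_6 are: C_6 (6T1, order 6), S_3 (6T2, order 6), D_6 (6T3, order 12), C_3 x S_3 (6T5, order 18), A_4 x C_2 (6T6, order 24), S_4 (6T8, order 24), S_3 x S_3 (6T9, order 36), S_4 x C_2 (6T11, order 48), (S_3 x S_3) : C_2 (6T13, order 72), PGL(2,5) (6T14, order 120), S_6 (6T16, order 720). By Dedekind's theorem, for a prime p not dividing disc(f) the degrees of the irreducible factors of f mod p form the cycle type of an element of G. Factoring f modulo the 21 such primes p <= 89 (skipping 2, 3, 7, which divide the discriminant), each new pattern first appears at: mod 5: f = (x^6 + x^5 + 3x^4 + 3x^2 + 4x + 4), pattern 6; mod 11: f = (x + 10)(x^5 + 7x^4 + 3x^3 + 2), pattern 5+1; mod 13: f = (x + 2)(x + 6)(x^4 + 11x^3 + 9x^2 + 8x + 4), pattern 4+1+1; mod 23: f = (x + 4)(x + 8)(x^2 + 7x + 8)(x^2 + 10x + 3), pattern 2+2+1+1; mod 43: f = (x^3 + 22x^2 + 20x + 21)(x^3 + 27x^2 + 6x + 25), pattern 3+3; mod 61: f = (x^2 + 34x + 5)(x^2 + 45x + 56)(x^2 + 49x + 46), pattern 2+2+2. No other pattern occurs in this range, so the set of observed cycle types is {6, 5+1, 4+1+1, 2+2+1+1, 3+3, 2+2+2}. The candidates containing elements of all these cycle types are PGL(2,5) (6T14) of order 120, S_6 (6T16) of order 720; the others are excluded. The observed types are precisely the cycle types that occur in PGL(2,5) (6T14) (apart from the identity). Each of the other remaining candidates has further cycle types, and by the Chebotarev density theorem the matching factorization patterns would occur for a proportion of primes equal to their share of the group: S_6 (6T16) additionally contains elements of type 4+2, 3+2+1, 3+1+1+1, 2+1+1+1+1 (265 of its 720 elements, about 37% of primes). None of the 21 primes tested shows any such pattern (for each of these groups the chance of that is below 10^-4), which rules them out. Hence G = PGL(2,5) (6T14), of order 120.

PGL(2,5) (also written S5(6))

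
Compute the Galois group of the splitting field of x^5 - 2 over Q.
The polynomial f is an irreducible quintic over Q, so G = Gal(f/Q) is a transitive subgroup of S_5: one of C_5 (5T1, order 5), D_5 (5T2, order 10), F_20 (5T3, order 20), A_5 (5T4, order 60) or S_5 (5T5, order 120). The discriminant of f is 50000, which is not a perfect square, so G is not contained in A_5. The transitive groups of degree 5 not contained in A_5 are: F_20 (5T3, order 20), S_5 (5T5, order 120). By Dedekind's theorem, for a prime p not dividing disc(f) the degrees of the irreducible factors of f mod p form the cycle type of an element of G. Factoring f modulo the 18 such primes p <= 71 (skipping 2, 5, which divide the discriminant), each new pattern first appears at: mod 3: f = (x + 1)(x^4 + 2x^3 + x^2 + 2x + 1), pattern 4+1; mod 11: f = (x^5 + 9), pattern 5; mod 19: f = (x + 4)(x^2 + 16x + 16)(x^2 + 18x + 16), pattern 2+2+1. No other pattern occurs in this range, so the set of observed cycle types is {4+1, 5, 2+2+1}. The candidates containing elements of all these cycle types are F_20 (5T3) of order 20, S_5 (5T5) of order 120; the others are excluded. The observed types are precisely the cycle types that occur in F_20 (5T3) (apart from the identity). Each of the other remaining candidates has further cycle types, and by the Chebotarev density theorem the matching factorization patterns would occur for a proportion of primes equal to their share of the group: S_5 (5T5) additionally contains elements of type 3+2, 3+1+1, 2+1+1+1 (50 of its 120 elements, about 42% of primes). None of the 18 primes tested shows any such pattern (for each of these groups the chance of that is below 10^-4), which rules them out. Hence G = F_20 (5T3), of order 20.

5T3: F_20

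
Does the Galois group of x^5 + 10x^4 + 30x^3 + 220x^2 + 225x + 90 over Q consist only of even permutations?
Yes

The polynomial is irreducible of degree 5 over Q. Its discriminant is 681836544000000 = 26112000^2, a perfect square. A Galois group lies in the alternating group exactly when the discriminant is a square in Q, so the Galois group (D_5) is contained in A_5.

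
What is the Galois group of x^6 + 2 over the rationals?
The polynomial f is an irreducible sextic over Q, so G = Gal(f/Q) is one of the 16 transitive subgroups 6T1, ..., 6T16 of S_6. The discriminant of f is -1492992, which is not a perfect square, so G is not contained in A_6. The transitive groups of degree 6 not contained in A_6 are: C_6 (6T1, order 6), S_3 (6T2, order 6), D_6 (6T3, order 12), C_3 x S_3 (6T5, order 18), A_4 x C_2 (6T6, order 24), S_4 (6T8, order 24), S_3 x S_3 (6T9, order 36), S_4 x C_2 (6T11, order 48), (S_3 x S_3) : C_2 (6T13, order 72), PGL(2,5) (6T14, order 120), S_6 (6T16, order 720). By Dedekind's theorem, for a prime p not dividing disc(f) the degrees of the irreducible factors of f mod p form the cycle type of an element of G. Factoring f modulo the 79 such primes p <= 419 (skipping 2, 3, which divide the discriminant), each new pattern first appears at: mod 5: f = (x^2 + 3)(x^2 + 2x + 3)(x^2 + 3x + 3), pattern 2+2+2; mod 7: f = (x^6 + 2), pattern 6; mod 11: f = (x + 2)(x + 9)(x^2 + 2x + 4)(x^2 + 9x + 4), pattern 2+2+1+1; mod 19: f = (x^3 + 6)(x^3 + 13), pattern 3+3; mod 43: f = (x + 3)(x + 18)(x + 21)(x + 22)(x + 25)(x + 40), pattern 1+1+1+1+1+1. No other pattern occurs in this range, so the set of observed cycle types is {2+2+2, 6, 2+2+1+1, 3+3, 1+1+1+1+1+1}. The candidates containing elements of all these cycle types are D_6 (6T3) of order 12, A_4 x C_2 (6T6) of order 24, S_3 x S_3 (6T9) of order 36, S_4 x C_2 (6T11) of order 48, (S_3 x S_3) : C_2 (6T13) of order 72, PGL(2,5) (6T14) of order 120, S_6 (6T16) of order 720; the others are excluded. The observed types are precisely the cycle types that occur in D_6 (6T3). Each of the other remaining candidates has further cycle types, and by the Chebotarev density theorem the matching factorization patterns would occur for a proportion of primes equal to their share of the group: A_4 x C_2 (6T6) additionally contains elements of type 2+1+1+1+1 (3 of its 24 elements, about 12% of primes); S_3 x S_3 (6T9) additionally contains elements of type 3+1+1+1 (4 of its 36 elements, about 11% of primes); S_4 x C_2 (6T11) additionally contains elements of type 4+2, 4+1+1, 2+1+1+1+1 (15 of its 48 elements, about 31% of primes); (S_3 x S_3) : C_2 (6T13) additionally contains elements of type 4+2, 3+2+1, 3+1+1+1, 2+1+1+1+1 (40 of its 72 elements, about 56% of primes); PGL(2,5) (6T14) additionally contains elements of type 5+1, 4+1+1 (54 of its 120 elements, about 45% of primes); S_6 (6T16) additionally contains elements of type 5+1, 4+2, 4+1+1, 3+2+1, 3+1+1+1, 2+1+1+1+1 (499 of its 720 elements, about 69% of primes). None of the 79 primes tested shows any such pattern (for each of these groups the chance of that is below 10^-4), which rules them out. Hence G = D_6 (6T3), of order 12.

D_6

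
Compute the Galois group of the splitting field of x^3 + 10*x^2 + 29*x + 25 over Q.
3T1: C_3

The polynomial is an irreducible cubic over Q and its discriminant is 169 = 13^2, a perfect square. For an irreducible cubic, a square discriminant forces the Galois group to be A_3, the cyclic group of order 3.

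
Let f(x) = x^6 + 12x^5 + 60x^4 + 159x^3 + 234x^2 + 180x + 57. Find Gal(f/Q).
6T1: C_6

The polynomial f is an irreducible sextic over Q, so G = Gal(f/Q) is one of the 16 transitive subgroups 6T1, ..., 6T16 of S_6. The discriminant of f is -19683, which is not a perfect square, so G is not contained in A_6. The transitive groups of degree 6 not contained in A_6 are: C_6 (6T1, order 6), S_3 (6T2, order 6), D_6 (6T3, order 12), C_3 x S_3 (6T5, order 18), A_4 x C_2 (6T6, order 24), S_4 (6T8, order 24), S_3 x S_3 (6T9, order 36), S_4 x C_2 (6T11, order 48), (S_3 x S_3) : C_2 (6T13, order 72), PGL(2,5) (6T14, order 120), S_6 (6T16, order 720). By Dedekind's theorem, for a prime p not dividing disc(f) the degrees of the irreducible factors of f mod p form the cycle type of an element of G. Factoring f modulo the 37 such primes p <= 163 (skipping 3, which divides the discriminant), each new pattern first appears at: mod 2: f = (x^6 + x^3 + 1), pattern 6; mod 7: f = (x^3 + 6x^2 + 5x + 3)(x^3 + 6x^2 + 5x + 5), pattern 3+3; mod 17: f = (x^2 + 14)(x^2 + x + 16)(x^2 + 11x + 2), pattern 2+2+2; mod 19: f = (x)(x + 6)(x + 7)(x + 8)(x + 11)(x + 18), pattern 1+1+1+1+1+1. No other pattern occurs in this range, so the set of observed cycle types is {6, 3+3, 2+2+2, 1+1+1+1+1+1}. The candidates containing elements of all these cycle types are C_6 (6T1) of order 6, D_6 (6T3) of order 12, C_3 x S_3 (6T5) of order 18, A_4 x C_2 (6T6) of order 24, S_3 x S_3 (6T9) of order 36, S_4 x C_2 (6T11) of order 48, (S_3 x S_3) : C_2 (6T13) of order 72, PGL(2,5) (6T14) of order 120, S_6 (6T16) of order 720; the others are excluded. The observed types are precisely the cycle types that occur in C_6 (6T1). Each of the other remaining candidates has further cycle types, and by the Chebotarev density theorem the matching factorization patterns would occur for a proportion of primes equal to their share of the group: D_6 (6T3) additionally contains elements of type 2+2+1+1 (3 of its 12 elements, about 25% of primes); C_3 x S_3 (6T5) additionally contains elements of type 3+1+1+1 (4 of its 18 elements, about 22% of primes); A_4 x C_2 (6T6) additionally contains elements of type 2+2+1+1, 2+1+1+1+1 (6 of its 24 elements, about 25% of primes); S_3 x S_3 (6T9) additionally contains elements of type 3+1+1+1, 2+2+1+1 (13 of its 36 elements, about 36% of primes); S_4 x C_2 (6T11) additionally contains elements of type 4+2, 4+1+1, 2+2+1+1, 2+1+1+1+1 (24 of its 48 elements, about 50% of primes); (S_3 x S_3) : C_2 (6T13) additionally contains elements of type 4+2, 3+2+1, 3+1+1+1, 2+2+1+1, 2+1+1+1+1 (49 of its 72 elements, about 68% of primes); PGL(2,5) (6T14) additionally contains elements of type 5+1, 4+1+1, 2+2+1+1 (69 of its 120 elements, about 58% of primes); S_6 (6T16) additionally contains elements of type 5+1, 4+2, 4+1+1, 3+2+1, 3+1+1+1, 2+2+1+1, 2+1+1+1+1 (544 of its 720 elements, about 76% of primes). None of the 37 primes tested shows any such pattern (for each of these groups the chance of that is below 10^-4), which rules them out. Hence G = C_6 (6T1), of order 6.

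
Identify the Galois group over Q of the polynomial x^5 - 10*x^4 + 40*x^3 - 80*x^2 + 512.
5T2: D_5

The polynomial f is an irreducible quintic over Q, so G = Gal(f/Q) is a transitive subgroup of S_5: one of C_5 (5T1, order 5), D_5 (5T2, order 10), F_20 (5T3, order 20), A_5 (5T4, order 60) or S_5 (5T5, order 120). The discriminant of f is 67108864000000 = 8192000^2, a perfect square, so G is contained in A_5. The transitive groups of degree 5 contained in A_5 are: C_5 (5T1, order 5), D_5 (5T2, order 10), A_5 (5T4, order 60). By Dedekind's theorem, for a prime p not dividing disc(f) the degrees of the irreducible factors of f mod p form the cycle type of an element of G. Factoring f modulo the 23 such primes p <= 97 (skipping 2, 5, which divide the discriminant), each new pattern first appears at: mod 3: f = (x + 1)(x^2 + 1)(x^2 + x + 2), pattern 2+2+1; mod 7: f = (x^5 + 4x^4 + 5x^3 + 4x^2 + 1), pattern 5. No other pattern occurs in this range, so the set of observed cycle types is {2+2+1, 5}. The candidates containing elements of all these cycle types are D_5 (5T2) of order 10, A_5 (5T4) of order 60; the others are excluded. The observed types are precisely the cycle types that occur in D_5 (5T2) (apart from the identity). Each of the other remaining candidates has further cycle types, and by the Chebotarev density theorem the matching factorization patterns would occur for a proportion of primes equal to their share of the group: A_5 (5T4) additionally contains elements of type 3+1+1 (20 of its 60 elements, about 33% of primes). None of the 23 primes tested shows any such pattern (for each of these groups the chance of that is below 10^-4), which rules them out. Hence G = D_5 (5T2), of order 10.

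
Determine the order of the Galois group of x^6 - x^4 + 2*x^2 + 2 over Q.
24

The degree of the splitting field over Q equals the order of the Galois group, so first determine the group. The polynomial f is an irreducible sextic over Q, so G = Gal(f/Q) is one of the 16 transitive subgroups 6T1, ..., 6T16 of S_6. The discriminant of f is -5120000, which is not a perfect square, so G is not contained in A_6. The transitive groups of degree 6 not contained in A_6 are: C_6 (6T1, order 6), S_3 (6T2, order 6), D_6 (6T3, order 12), C_3 x S_3 (6T5, order 18), A_4 x C_2 (6T6, order 24), S_4 (6T8, order 24), S_3 x S_3 (6T9, order 36), S_4 x C_2 (6T11, order 48), (S_3 x S_3) : C_2 (6T13, order 72), PGL(2,5) (6T14, order 120), S_6 (6T16, order 720). By Dedekind's theorem, for a prime p not dividing disc(f) the degrees of the irreducible factors of f mod p form the cycle type of an element of G. Factoring f modulo the 22 such primes p <= 89 (skipping 2, 5, which divide the discriminant), each new pattern first appears at: mod 3: f = (x^3 + x^2 + 2)(x^3 + 2x^2 + 1), pattern 3+3; mod 7: f = (x^2 + 2)(x^2 + x + 6)(x^2 + 6x + 6), pattern 2+2+2; mod 13: f = (x + 4)(x + 9)(x^4 + 2x^2 + 8), pattern 4+1+1; mod 43: f = (x + 12)(x + 31)(x^2 + 4)(x^2 + 10), pattern 2+2+1+1. No other pattern occurs in this range, so the set of observed cycle types is {3+3, 2+2+2, 4+1+1, 2+2+1+1}. The candidates containing elements of all these cycle types are S_4 (6T8) of order 24, S_4 x C_2 (6T11) of order 48, PGL(2,5) (6T14) of order 120, S_6 (6T16) of order 720; the others are excluded. The observed types are precisely the cycle types that occur in S_4 (6T8) (apart from the identity). Each of the other remaining candidates has further cycle types, and by the Chebotarev density theorem the matching factorization patterns would occur for a proportion of primes equal to their share of the group: S_4 x C_2 (6T11) additionally contains elements of type 6, 4+2, 2+1+1+1+1 (17 of its 48 elements, about 35% of primes); PGL(2,5) (6T14) additionally contains elements of type 6, 5+1 (44 of its 120 elements, about 37% of primes); S_6 (6T16) additionally contains elements of type 6, 5+1, 4+2, 3+2+1, 3+1+1+1, 2+1+1+1+1 (529 of its 720 elements, about 73% of primes). None of the 22 primes tested shows any such pattern (for each of these groups the chance of that is below 10^-4), which rules them out. Hence G = S_4 (6T8), of order 24. The Galois group S_4 (6T8) has order 24, so the splitting field has degree 24 over Q.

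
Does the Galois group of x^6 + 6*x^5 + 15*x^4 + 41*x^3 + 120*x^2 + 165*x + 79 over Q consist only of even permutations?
No

The polynomial is irreducible of degree 6 over Q. Its discriminant is -2573642648187, which is not a perfect square. A Galois group lies in the alternating group exactly when the discriminant is a square in Q, so the Galois group ((S_3 x S_3) : C_2) is not contained in A_6.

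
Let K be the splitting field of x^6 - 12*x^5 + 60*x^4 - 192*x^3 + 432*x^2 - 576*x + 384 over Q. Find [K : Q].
The degree of the splitting field over Q equals the order of the Galois group, so first determine the group. The polynomial f is an irreducible sextic over Q, so G = Gal(f/Q) is one of the 16 transitive subgroups 6T1, ..., 6T16 of S_6. The discriminant of f is 1352605460594688, which is not a perfect square, so G is not contained in A_6. The transitive groups of degree 6 not contained in A_6 are: C_6 (6T1, order 6), S_3 (6T2, order 6), D_6 (6T3, order 12), C_3 x S_3 (6T5, order 18), A_4 x C_2 (6T6, order 24), S_4 (6T8, order 24), S_3 x S_3 (6T9, order 36), S_4 x C_2 (6T11, order 48), (S_3 x S_3) : C_2 (6T13, order 72), PGL(2,5) (6T14, order 120), S_6 (6T16, order 720). By Dedekind's theorem, for a prime p not dividing disc(f) the degrees of the irreducible factors of f mod p form the cycle type of an element of G. Factoring f modulo the 79 such primes p <= 419 (skipping 2, 3, which divide the discriminant), each new pattern first appears at: mod 5: f = (x^6 + 3x^5 + 3x^3 + 2x^2 + 4x + 4), pattern 6; mod 7: f = (x^2 + 4)(x^2 + 4x + 6)(x^2 + 5x + 2), pattern 2+2+2; mod 11: f = (x + 5)(x + 8)(x^2 + 1)(x^2 + 8x + 3), pattern 2+2+1+1; mod 13: f = (x^3 + 7x^2 + 12x + 8)(x^3 + 7x^2 + 12x + 9), pattern 3+3; mod 97: f = (x + 2)(x + 33)(x + 41)(x + 48)(x + 59)(x + 96), pattern 1+1+1+1+1+1. No other pattern occurs in this range, so the set of observed cycle types is {6, 2+2+2, 2+2+1+1, 3+3, 1+1+1+1+1+1}. The candidates containing elements of all these cycle types are D_6 (6T3) of order 12, A_4 x C_2 (6T6) of order 24, S_3 x S_3 (6T9) of order 36, S_4 x C_2 (6T11) of order 48, (S_3 x S_3) : C_2 (6T13) of order 72, PGL(2,5) (6T14) of order 120, S_6 (6T16) of order 720; the others are excluded. The observed types are precisely the cycle types that occur in D_6 (6T3). Each of the other remaining candidates has further cycle types, and by the Chebotarev density theorem the matching factorization patterns would occur for a proportion of primes equal to their share of the group: A_4 x C_2 (6T6) additionally contains elements of type 2+1+1+1+1 (3 of its 24 elements, about 12% of primes); S_3 x S_3 (6T9) additionally contains elements of type 3+1+1+1 (4 of its 36 elements, about 11% of primes); S_4 x C_2 (6T11) additionally contains elements of type 4+2, 4+1+1, 2+1+1+1+1 (15 of its 48 elements, about 31% of primes); (S_3 x S_3) : C_2 (6T13) additionally contains elements of type 4+2, 3+2+1, 3+1+1+1, 2+1+1+1+1 (40 of its 72 elements, about 56% of primes); PGL(2,5) (6T14) additionally contains elements of type 5+1, 4+1+1 (54 of its 120 elements, about 45% of primes); S_6 (6T16) additionally contains elements of type 5+1, 4+2, 4+1+1, 3+2+1, 3+1+1+1, 2+1+1+1+1 (499 of its 720 elements, about 69% of primes). None of the 79 primes tested shows any such pattern (for each of these groups the chance of that is below 10^-4), which rules them out. Hence G = D_6 (6T3), of order 12. The Galois group D_6 (6T3) has order 12, so the splitting field has degree 12 over Q.

12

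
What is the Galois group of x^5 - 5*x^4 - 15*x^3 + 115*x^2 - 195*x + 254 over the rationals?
F_20 (order 20)

The polynomial f is an irreducible quintic over Q, so G = Gal(f/Q) is a transitive subgroup of S_5: one of C_5 (5T1, order 5), D_5 (5T2, order 10), F_20 (5T3, order 20), A_5 (5T4, order 60) or S_5 (5T5, order 120). The discriminant of f is 12412970703125, which is not a perfect square, so G is not contained in A_5. The transitive groups of degree 5 not contained in A_5 are: F_20 (5T3, order 20), S_5 (5T5, order 120). By Dedekind's theorem, for a prime p not dividing disc(f) the degrees of the irreducible factors of f mod p form the cycle type of an element of G. Factoring f modulo the 18 such primes p <= 67 (skipping 5, which divides the discriminant), each new pattern first appears at: mod 2: f = (x)(x^4 + x^3 + x^2 + x + 1), pattern 4+1; mod 11: f = (x^5 + 6x^4 + 7x^3 + 5x^2 + 3x + 1), pattern 5; mod 19: f = (x + 10)(x^2 + 7x + 18)(x^2 + 16x + 5), pattern 2+2+1; mod 31: f = (x + 8)(x + 9)(x + 15)(x + 26)(x + 30), pattern 1+1+1+1+1. No other pattern occurs in this range, so the set of observed cycle types is {4+1, 5, 2+2+1, 1+1+1+1+1}. The candidates containing elements of all these cycle types are F_20 (5T3) of order 20, S_5 (5T5) of order 120; the others are excluded. The observed types are precisely the cycle types that occur in F_20 (5T3). Each of the other remaining candidates has further cycle types, and by the Chebotarev density theorem the matching factorization patterns would occur for a proportion of primes equal to their share of the group: S_5 (5T5) additionally contains elements of type 3+2, 3+1+1, 2+1+1+1 (50 of its 120 elements, about 42% of primes). None of the 18 primes tested shows any such pattern (for each of these groups the chance of that is below 10^-4), which rules them out. Hence G = F_20 (5T3), of order 20.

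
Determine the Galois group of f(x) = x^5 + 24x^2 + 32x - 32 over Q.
The polynomial f is an irreducible quintic over Q, so G = Gal(f/Q) is a transitive subgroup of S_5: one of C_5 (5T1, order 5), D_5 (5T2, order 10), F_20 (5T3, order 20), A_5 (5T4, order 60) or S_5 (5T5, order 120). The discriminant of f is 57907609600 = 240640^2, a perfect square, so G is contained in A_5. The transitive groups of degree 5 contained in A_5 are: C_5 (5T1, order 5), D_5 (5T2, order 10), A_5 (5T4, order 60). By Dedekind's theorem, for a prime p not dividing disc(f) the degrees of the irreducible factors of f mod p form the cycle type of an element of G. Factoring f modulo the 23 such primes p <= 101 (skipping 2, 5, 47, which divide the discriminant), each new pattern first appears at: mod 3: f = (x^5 + 2x + 1), pattern 5; mod 11: f = (x + 5)(x^2 + 7x + 9)(x^2 + 10x + 1), pattern 2+2+1; mod 83: f = (x + 21)(x + 44)(x + 48)(x + 61)(x + 75), pattern 1+1+1+1+1. No other pattern occurs in this range, so the set of observed cycle types is {5, 2+2+1, 1+1+1+1+1}. The candidates containing elements of all these cycle types are D_5 (5T2) of order 10, A_5 (5T4) of order 60; the others are excluded. The observed types are precisely the cycle types that occur in D_5 (5T2). Each of the other remaining candidates has further cycle types, and by the Chebotarev density theorem the matching factorization patterns would occur for a proportion of primes equal to their share of the group: A_5 (5T4) additionally contains elements of type 3+1+1 (20 of its 60 elements, about 33% of primes). None of the 23 primes tested shows any such pattern (for each of these groups the chance of that is below 10^-4), which rules them out. Hence G = D_5 (5T2), of order 10.

D_5, the dihedral group of order 10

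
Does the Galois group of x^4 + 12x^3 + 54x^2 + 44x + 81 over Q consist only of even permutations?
The polynomial is irreducible of degree 4 over Q. Its discriminant is 1358954496 = 36864^2, a perfect square. A Galois group lies in the alternating group exactly when the discriminant is a square in Q, so the Galois group (A_4) is contained in A_4.

Yes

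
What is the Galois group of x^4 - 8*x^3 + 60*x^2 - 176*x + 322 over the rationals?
The polynomial is an irreducible quartic over Q and its discriminant is 1088391168, which is not a perfect square, so the Galois group is not contained in A_4. The resolvent cubic y^3 - 60*y^2 + 120*y + 25696 has exactly one rational root, so the Galois group is C_4 or D_4. The quartic becomes reducible over Q(sqrt(disc)), so the group is C_4.

C_4, the cyclic group of order 4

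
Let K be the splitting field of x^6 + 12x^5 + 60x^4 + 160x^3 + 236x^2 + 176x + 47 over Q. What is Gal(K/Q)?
S_4

The polynomial f is an irreducible sextic over Q, so G = Gal(f/Q) is one of the 16 transitive subgroups 6T1, ..., 6T16 of S_6. The discriminant of f is 3356224 = 1832^2, a perfect square, so G is contained in A_6. The transitive groups of degree 6 contained in A_6 are: A_4 (6T4, order 12), S_4 (6T7, order 24), (C_3 x C_3) : C_4 (6T10, order 36), PSL(2,5) (6T12, order 60), A_6 (6T15, order 360). By Dedekind's theorem, for a prime p not dividing disc(f) the degrees of the irreducible factors of f mod p form the cycle type of an element of G. Factoring f modulo the 79 such primes p <= 419 (skipping 2, 229, which divide the discriminant), each new pattern first appears at: mod 3: f = (x^3 + x^2 + 2)(x^3 + 2x^2 + x + 1), pattern 3+3; mod 7: f = (x^2 + 4x + 1)(x^4 + x^3 + 6x^2 + 2x + 5), pattern 4+2; mod 23: f = (x + 11)(x + 16)(x^2 + 3x + 20)(x^2 + 5x + 1), pattern 2+2+1+1; mod 193: f = (x + 89)(x + 92)(x + 95)(x + 102)(x + 105)(x + 108), pattern 1+1+1+1+1+1. No other pattern occurs in this range, so the set of observed cycle types is {3+3, 4+2, 2+2+1+1, 1+1+1+1+1+1}. The candidates containing elements of all these cycle types are S_4 (6T7) of order 24, (C_3 x C_3) : C_4 (6T10) of order 36, A_6 (6T15) of order 360; the others are excluded. The observed types are precisely the cycle types that occur in S_4 (6T7). Each of the other remaining candidates has further cycle types, and by the Chebotarev density theorem the matching factorization patterns would occur for a proportion of primes equal to their share of the group: (C_3 x C_3) : C_4 (6T10) additionally contains elements of type 3+1+1+1 (4 of its 36 elements, about 11% of primes); A_6 (6T15) additionally contains elements of type 5+1, 3+1+1+1 (184 of its 360 elements, about 51% of primes). None of the 79 primes tested shows any such pattern (for each of these groups the chance of that is below 10^-4), which rules them out. Hence G = S_4 (6T7), of order 24.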